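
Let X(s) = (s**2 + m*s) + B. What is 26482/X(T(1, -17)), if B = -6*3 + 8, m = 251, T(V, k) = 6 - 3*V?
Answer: 13241/376 ≈ 35.215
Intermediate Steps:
B = -10 (B = -18 + 8 = -10)
X(s) = -10 + s**2 + 251*s (X(s) = (s**2 + 251*s) - 10 = -10 + s**2 + 251*s)
26482/X(T(1, -17)) = 26482/(-10 + (6 - 3*1)**2 + 251*(6 - 3*1)) = 26482/(-10 + (6 - 3)**2 + 251*(6 - 3)) = 26482/(-10 + 3**2 + 251*3) = 26482/(-10 + 9 + 753) = 26482/752 = 26482*(1/752) = 13241/376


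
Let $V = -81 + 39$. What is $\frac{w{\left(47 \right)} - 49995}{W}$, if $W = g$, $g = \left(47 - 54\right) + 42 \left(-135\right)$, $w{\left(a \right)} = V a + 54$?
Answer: $\frac{51915}{5677} \approx 9.1448$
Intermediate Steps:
$V = -42$
$w{\left(a \right)} = 54 - 42 a$ ($w{\left(a \right)} = - 42 a + 54 = 54 - 42 a$)
$g = -5677$ ($g = -7 - 5670 = -5677$)
$W = -5677$
$\frac{w{\left(47 \right)} - 49995}{W} = \frac{\left(54 - 1974\right) - 49995}{-5677} = \left(\left(54 - 1974\right) - 49995\right) \left(- \frac{1}{5677}\right) = \left(-1920 - 49995\right) \left(- \frac{1}{5677}\right) = \left(-51915\right) \left(- \frac{1}{5677}\right) = \frac{51915}{5677}$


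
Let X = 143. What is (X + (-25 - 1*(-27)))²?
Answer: 21025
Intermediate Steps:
(X + (-25 - 1*(-27)))² = (143 + (-25 - 1*(-27)))² = (143 + (-25 + 27))² = (143 + 2)² = 145² = 21025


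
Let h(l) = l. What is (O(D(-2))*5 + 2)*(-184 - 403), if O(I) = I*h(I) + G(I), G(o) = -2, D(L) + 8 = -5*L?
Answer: -7044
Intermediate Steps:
D(L) = -8 - 5*L
O(I) = -2 + I² (O(I) = I*I - 2 = I² - 2 = -2 + I²)
(O(D(-2))*5 + 2)*(-184 - 403) = ((-2 + (-8 - 5*(-2))²)*5 + 2)*(-184 - 403) = ((-2 + (-8 + 10)²)*5 + 2)*(-587) = ((-2 + 2²)*5 + 2)*(-587) = ((-2 + 4)*5 + 2)*(-587) = (2*5 + 2)*(-587) = (10 + 2)*(-587) = 12*(-587) = -7044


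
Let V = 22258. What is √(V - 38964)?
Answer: I*√16706 ≈ 129.25*I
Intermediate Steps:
√(V - 38964) = √(22258 - 38964) = √(-16706) = I*√16706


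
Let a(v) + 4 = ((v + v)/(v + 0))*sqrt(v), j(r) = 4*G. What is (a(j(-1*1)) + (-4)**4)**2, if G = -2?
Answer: 63472 + 2016*I*sqrt(2) ≈ 63472.0 + 2851.1*I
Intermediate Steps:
j(r) = -8 (j(r) = 4*(-2) = -8)
a(v) = -4 + 2*sqrt(v) (a(v) = -4 + ((v + v)/(v + 0))*sqrt(v) = -4 + ((2*v)/v)*sqrt(v) = -4 + 2*sqrt(v))
(a(j(-1*1)) + (-4)**4)**2 = ((-4 + 2*sqrt(-8)) + (-4)**4)**2 = ((-4 + 2*(2*I*sqrt(2))) + 256)**2 = ((-4 + 4*I*sqrt(2)) + 256)**2 = (252 + 4*I*sqrt(2))**2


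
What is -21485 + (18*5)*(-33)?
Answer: -24455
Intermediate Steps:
-21485 + (18*5)*(-33) = -21485 + 90*(-33) = -21485 - 2970 = -24455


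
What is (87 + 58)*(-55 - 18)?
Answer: -10585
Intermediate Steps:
(87 + 58)*(-55 - 18) = 145*(-73) = -10585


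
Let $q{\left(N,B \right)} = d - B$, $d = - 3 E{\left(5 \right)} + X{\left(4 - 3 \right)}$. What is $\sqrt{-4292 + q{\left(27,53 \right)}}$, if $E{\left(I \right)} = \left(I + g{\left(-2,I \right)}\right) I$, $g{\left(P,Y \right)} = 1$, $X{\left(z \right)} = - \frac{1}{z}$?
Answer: $2 i \sqrt{1109} \approx 66.603 i$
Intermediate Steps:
$E{\left(I \right)} = I \left(1 + I\right)$ ($E{\left(I \right)} = \left(I + 1\right) I = \left(1 + I\right) I = I \left(1 + I\right)$)
$d = -91$ ($d = - 3 \cdot 5 \left(1 + 5\right) - \frac{1}{4 - 3} = - 3 \cdot 5 \cdot 6 - 1^{-1} = \left(-3\right) 30 - 1 = -90 - 1 = -91$)
$q{\left(N,B \right)} = -91 - B$
$\sqrt{-4292 + q{\left(27,53 \right)}} = \sqrt{-4292 - 144} = \sqrt{-4436} = 2 i \sqrt{1109}$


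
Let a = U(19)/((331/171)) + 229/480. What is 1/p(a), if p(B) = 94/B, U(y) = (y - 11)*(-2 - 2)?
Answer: -2550761/14934720 ≈ -0.17079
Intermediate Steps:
U(y) = 44 - 4*y (U(y) = (-11 + y)*(-4) = 44 - 4*y)
a = -2550761/158880 (a = (44 - 4*19)/((331/171)) + 229/480 = (44 - 76)/((331*(1/171))) + 229*(1/480) = -32/331/171 + 229/480 = -32*171/331 + 229/480 = -5472/331 + 229/480 = -2550761/158880 ≈ -16.055)
1/p(a) = 1/(94/(-2550761/158880)) = 1/(94*(-158880/2550761)) = 1/(-14934720/2550761) = -2550761/14934720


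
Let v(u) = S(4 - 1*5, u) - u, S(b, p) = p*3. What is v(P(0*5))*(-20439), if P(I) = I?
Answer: 0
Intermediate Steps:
S(b, p) = 3*p
v(u) = 2*u (v(u) = 3*u - u = 2*u)
v(P(0*5))*(-20439) = (2*(0*5))*(-20439) = (2*0)*(-20439) = 0*(-20439) = 0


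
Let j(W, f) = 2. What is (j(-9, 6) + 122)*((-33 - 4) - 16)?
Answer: -6572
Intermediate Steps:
(j(-9, 6) + 122)*((-33 - 4) - 16) = (2 + 122)*((-33 - 4) - 16) = 124*(-37 - 16) = 124*(-53) = -6572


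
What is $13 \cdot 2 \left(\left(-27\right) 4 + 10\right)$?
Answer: $-2548$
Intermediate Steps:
$13 \cdot 2 \left(\left(-27\right) 4 + 10\right) = 26 \left(-108 + 10\right) = 26 \left(-98\right) = -2548$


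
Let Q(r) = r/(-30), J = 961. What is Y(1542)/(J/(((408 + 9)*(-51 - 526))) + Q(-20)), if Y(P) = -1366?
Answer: -328671894/159445 ≈ -2061.4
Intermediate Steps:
Q(r) = -r/30 (Q(r) = r*(-1/30) = -r/30)
Y(1542)/(J/(((408 + 9)*(-51 - 526))) + Q(-20)) = -1366/(961/((408 + 9)*(-51 - 526)) - 1/30*(-20)) = -1366/(961/(417*(-577)) + 2/3) = -1366/(961/(-240609) + 2/3) = -1366/(-1/240609*961 + 2/3) = -1366/(-961/240609 + 2/3) = -1366/159445/240609 = -1366*240609/159445 = -328671894/159445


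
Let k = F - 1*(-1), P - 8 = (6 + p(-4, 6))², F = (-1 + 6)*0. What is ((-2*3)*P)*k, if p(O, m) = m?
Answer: -912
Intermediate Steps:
F = 0 (F = 5*0 = 0)
P = 152 (P = 8 + (6 + 6)² = 8 + 12² = 8 + 144 = 152)
k = 1 (k = 0 - 1*(-1) = 0 + 1 = 1)
((-2*3)*P)*k = (-2*3*152)*1 = -6*152*1 = -912*1 = -912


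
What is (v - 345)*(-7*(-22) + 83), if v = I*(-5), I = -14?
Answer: -65175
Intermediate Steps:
v = 70 (v = -14*(-5) = 70)
(v - 345)*(-7*(-22) + 83) = (70 - 345)*(-7*(-22) + 83) = -275*(154 + 83) = -275*237 = -65175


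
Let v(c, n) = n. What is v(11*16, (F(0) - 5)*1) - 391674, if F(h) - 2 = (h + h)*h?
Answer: -391677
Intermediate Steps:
F(h) = 2 + 2*h² (F(h) = 2 + (h + h)*h = 2 + (2*h)*h = 2 + 2*h²)
v(11*16, (F(0) - 5)*1) - 391674 = ((2 + 2*0²) - 5)*1 - 391674 = ((2 + 2*0) - 5)*1 - 391674 = ((2 + 0) - 5)*1 - 391674 = (2 - 5)*1 - 391674 = -3*1 - 391674 = -3 - 391674 = -391677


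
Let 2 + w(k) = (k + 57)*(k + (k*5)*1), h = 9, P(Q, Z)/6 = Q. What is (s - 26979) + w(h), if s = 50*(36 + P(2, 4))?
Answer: -21017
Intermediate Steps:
P(Q, Z) = 6*Q
w(k) = -2 + 6*k*(57 + k) (w(k) = -2 + (k + 57)*(k + (k*5)*1) = -2 + (57 + k)*(k + (5*k)*1) = -2 + (57 + k)*(k + 5*k) = -2 + (57 + k)*(6*k) = -2 + 6*k*(57 + k))
s = 2400 (s = 50*(36 + 6*2) = 50*(36 + 12) = 50*48 = 2400)
(s - 26979) + w(h) = (2400 - 26979) + (-2 + 6*9² + 342*9) = -24579 + (-2 + 6*81 + 3078) = -24579 + (-2 + 486 + 3078) = -24579 + 3562 = -21017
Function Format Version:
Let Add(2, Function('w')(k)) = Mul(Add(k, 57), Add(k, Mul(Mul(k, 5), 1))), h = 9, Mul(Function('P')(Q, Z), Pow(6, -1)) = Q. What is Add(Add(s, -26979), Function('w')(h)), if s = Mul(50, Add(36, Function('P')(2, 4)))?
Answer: -21017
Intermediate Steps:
Function('P')(Q, Z) = Mul(6, Q)
Function('w')(k) = Add(-2, Mul(6, k, Add(57, k))) (Function('w')(k) = Add(-2, Mul(Add(k, 57), Add(k, Mul(Mul(k, 5), 1)))) = Add(-2, Mul(Add(57, k), Add(k, Mul(Mul(5, k), 1)))) = Add(-2, Mul(Add(57, k), Add(k, Mul(5, k)))) = Add(-2, Mul(Add(57, k), Mul(6, k))) = Add(-2, Mul(6, k, Add(57, k))))
s = 2400 (s = Mul(50, Add(36, Mul(6, 2))) = Mul(50, Add(36, 12)) = Mul(50, 48) = 2400)
Add(Add(s, -26979), Function('w')(h)) = Add(Add(2400, -26979), Add(-2, Mul(6, Pow(9, 2)), Mul(342, 9))) = Add(-24579, Add(-2, Mul(6, 81), 3078)) = Add(-24579, Add(-2, 486, 3078)) = Add(-24579, 3562) = -21017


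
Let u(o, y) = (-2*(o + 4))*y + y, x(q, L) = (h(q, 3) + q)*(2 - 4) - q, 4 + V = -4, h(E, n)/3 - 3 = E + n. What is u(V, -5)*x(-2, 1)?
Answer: 810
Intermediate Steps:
h(E, n) = 9 + 3*E + 3*n (h(E, n) = 9 + 3*(E + n) = 9 + (3*E + 3*n) = 9 + 3*E + 3*n)
V = -8 (V = -4 - 4 = -8)
x(q, L) = -36 - 9*q (x(q, L) = ((9 + 3*q + 3*3) + q)*(2 - 4) - q = ((9 + 3*q + 9) + q)*(-2) - q = ((18 + 3*q) + q)*(-2) - q = (18 + 4*q)*(-2) - q = (-36 - 8*q) - q = -36 - 9*q)
u(o, y) = y + y*(-8 - 2*o) (u(o, y) = (-2*(4 + o))*y + y = (-8 - 2*o)*y + y = y*(-8 - 2*o) + y = y + y*(-8 - 2*o))
u(V, -5)*x(-2, 1) = (-1*(-5)*(7 + 2*(-8)))*(-36 - 9*(-2)) = (-1*(-5)*(7 - 16))*(-36 + 18) = -1*(-5)*(-9)*(-18) = -45*(-18) = 810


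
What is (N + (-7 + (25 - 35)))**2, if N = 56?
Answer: 1521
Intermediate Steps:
(N + (-7 + (25 - 35)))**2 = (56 + (-7 + (25 - 35)))**2 = (56 + (-7 - 10))**2 = (56 - 17)**2 = 39**2 = 1521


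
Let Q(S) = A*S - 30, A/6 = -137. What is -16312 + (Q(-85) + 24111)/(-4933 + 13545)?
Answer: -140384993/8612 ≈ -16301.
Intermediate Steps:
A = -822 (A = 6*(-137) = -822)
Q(S) = -30 - 822*S (Q(S) = -822*S - 30 = -30 - 822*S)
-16312 + (Q(-85) + 24111)/(-4933 + 13545) = -16312 + ((-30 - 822*(-85)) + 24111)/(-4933 + 13545) = -16312 + ((-30 + 69870) + 24111)/8612 = -16312 + (69840 + 24111)*(1/8612) = -16312 + 93951*(1/8612) = -16312 + 93951/8612 = -140384993/8612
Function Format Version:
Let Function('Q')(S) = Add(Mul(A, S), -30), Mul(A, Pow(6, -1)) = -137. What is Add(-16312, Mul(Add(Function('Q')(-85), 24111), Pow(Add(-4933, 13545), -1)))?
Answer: Rational(-140384993, 8612) ≈ -16301.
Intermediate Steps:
A = -822 (A = Mul(6, -137) = -822)
Function('Q')(S) = Add(-30, Mul(-822, S)) (Function('Q')(S) = Add(Mul(-822, S), -30) = Add(-30, Mul(-822, S)))
Add(-16312, Mul(Add(Function('Q')(-85), 24111), Pow(Add(-4933, 13545), -1))) = Add(-16312, Mul(Add(Add(-30, Mul(-822, -85)), 24111), Pow(Add(-4933, 13545), -1))) = Add(-16312, Mul(Add(Add(-30, 69870), 24111), Pow(8612, -1))) = Add(-16312, Mul(Add(69840, 24111), Rational(1, 8612))) = Add(-16312, Mul(93951, Rational(1, 8612))) = Add(-16312, Rational(93951, 8612)) = Rational(-140384993, 8612)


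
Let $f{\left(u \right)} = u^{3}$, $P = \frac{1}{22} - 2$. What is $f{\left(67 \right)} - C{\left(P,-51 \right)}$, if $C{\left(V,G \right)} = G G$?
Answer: $298162$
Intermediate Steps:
$P = - \frac{43}{22}$ ($P = \frac{1}{22} - 2 = - \frac{43}{22} \approx -1.9545$)
$C{\left(V,G \right)} = G^{2}$
$f{\left(67 \right)} - C{\left(P,-51 \right)} = 67^{3} - \left(-51\right)^{2} = 300763 - 2601 = 298162$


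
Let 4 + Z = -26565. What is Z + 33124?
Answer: 6555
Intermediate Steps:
Z = -26569 (Z = -4 - 26565 = -26569)
Z + 33124 = -26569 + 33124 = 6555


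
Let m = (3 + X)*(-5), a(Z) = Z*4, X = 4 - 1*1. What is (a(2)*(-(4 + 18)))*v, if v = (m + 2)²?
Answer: -137984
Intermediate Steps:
X = 3 (X = 4 - 1 = 3)
a(Z) = 4*Z
m = -30 (m = (3 + 3)*(-5) = 6*(-5) = -30)
v = 784 (v = (-30 + 2)² = (-28)² = 784)
(a(2)*(-(4 + 18)))*v = ((4*2)*(-(4 + 18)))*784 = (8*(-1*22))*784 = (8*(-22))*784 = -176*784 = -137984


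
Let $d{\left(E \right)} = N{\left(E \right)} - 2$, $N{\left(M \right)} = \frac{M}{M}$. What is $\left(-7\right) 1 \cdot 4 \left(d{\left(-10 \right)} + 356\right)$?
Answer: $-9940$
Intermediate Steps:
$N{\left(M \right)} = 1$
$d{\left(E \right)} = -1$ ($d{\left(E \right)} = 1 - 2 = -1$)
$\left(-7\right) 1 \cdot 4 \left(d{\left(-10 \right)} + 356\right) = \left(-7\right) 1 \cdot 4 \left(-1 + 356\right) = \left(-7\right) 4 \cdot 355 = \left(-28\right) 355 = -9940$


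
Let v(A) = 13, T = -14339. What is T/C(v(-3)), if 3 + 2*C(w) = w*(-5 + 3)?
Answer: 28678/29 ≈ 988.90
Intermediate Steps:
C(w) = -3/2 - w (C(w) = -3/2 + (w*(-5 + 3))/2 = -3/2 + (w*(-2))/2 = -3/2 + (-2*w)/2 = -3/2 - w)
T/C(v(-3)) = -14339/(-3/2 - 1*13) = -14339/(-3/2 - 13) = -14339/(-29/2) = -14339*(-2/29) = 28678/29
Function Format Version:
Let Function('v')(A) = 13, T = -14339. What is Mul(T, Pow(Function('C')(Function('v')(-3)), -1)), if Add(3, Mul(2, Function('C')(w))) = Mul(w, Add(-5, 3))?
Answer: Rational(28678, 29) ≈ 988.90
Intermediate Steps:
Function('C')(w) = Add(Rational(-3, 2), Mul(-1, w)) (Function('C')(w) = Add(Rational(-3, 2), Mul(Rational(1, 2), Mul(w, Add(-5, 3)))) = Add(Rational(-3, 2), Mul(Rational(1, 2), Mul(w, -2))) = Add(Rational(-3, 2), Mul(Rational(1, 2), Mul(-2, w))) = Add(Rational(-3, 2), Mul(-1, w)))
Mul(T, Pow(Function('C')(Function('v')(-3)), -1)) = Mul(-14339, Pow(Add(Rational(-3, 2), Mul(-1, 13)), -1)) = Mul(-14339, Pow(Add(Rational(-3, 2), -13), -1)) = Mul(-14339, Pow(Rational(-29, 2), -1)) = Mul(-14339, Rational(-2, 29)) = Rational(28678, 29)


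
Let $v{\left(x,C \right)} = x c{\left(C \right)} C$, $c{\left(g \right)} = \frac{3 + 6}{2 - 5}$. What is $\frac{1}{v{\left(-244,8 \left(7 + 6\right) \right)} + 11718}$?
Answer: $\frac{1}{87846} \approx 1.1384 \cdot 10^{-5}$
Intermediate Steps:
$c{\left(g \right)} = -3$ ($c{\left(g \right)} = \frac{9}{-3} = 9 \left(- \frac{1}{3}\right) = -3$)
$v{\left(x,C \right)} = - 3 C x$ ($v{\left(x,C \right)} = x \left(-3\right) C = - 3 x C = - 3 C x$)
$\frac{1}{v{\left(-244,8 \left(7 + 6\right) \right)} + 11718} = \frac{1}{\left(-3\right) 8 \left(7 + 6\right) \left(-244\right) + 11718} = \frac{1}{\left(-3\right) 8 \cdot 13 \left(-244\right) + 11718} = \frac{1}{\left(-3\right) 104 \left(-244\right) + 11718} = \frac{1}{76128 + 11718} = \frac{1}{87846}$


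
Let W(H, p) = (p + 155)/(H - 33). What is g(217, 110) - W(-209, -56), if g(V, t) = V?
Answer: 4783/22 ≈ 217.41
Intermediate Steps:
W(H, p) = (155 + p)/(-33 + H)
g(217, 110) - W(-209, -56) = 217 - (155 - 56)/(-33 - 209) = 217 - 99/(-242) = 217 - (-1)*99/242 = 217 - 1*(-9/22) = 217 + 9/22 = 4783/22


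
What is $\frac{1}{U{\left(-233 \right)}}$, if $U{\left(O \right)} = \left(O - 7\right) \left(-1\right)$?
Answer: $\frac{1}{240} \approx 0.0041667$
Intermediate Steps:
$U{\left(O \right)} = 7 - O$ ($U{\left(O \right)} = \left(-7 + O\right) \left(-1\right) = 7 - O$)
$\frac{1}{U{\left(-233 \right)}} = \frac{1}{7 - -233} = \frac{1}{7 + 233} = \frac{1}{240}$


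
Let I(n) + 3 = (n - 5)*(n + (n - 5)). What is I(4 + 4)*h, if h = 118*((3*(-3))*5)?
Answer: -159300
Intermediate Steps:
h = -5310 (h = 118*(-9*5) = 118*(-45) = -5310)
I(n) = -3 + (-5 + n)*(-5 + 2*n) (I(n) = -3 + (n - 5)*(n + (n - 5)) = -3 + (-5 + n)*(n + (-5 + n)) = -3 + (-5 + n)*(-5 + 2*n))
I(4 + 4)*h = (22 - 15*(4 + 4) + 2*(4 + 4)²)*(-5310) = (22 - 15*8 + 2*8²)*(-5310) = (22 - 120 + 2*64)*(-5310) = (22 - 120 + 128)*(-5310) = 30*(-5310) = -159300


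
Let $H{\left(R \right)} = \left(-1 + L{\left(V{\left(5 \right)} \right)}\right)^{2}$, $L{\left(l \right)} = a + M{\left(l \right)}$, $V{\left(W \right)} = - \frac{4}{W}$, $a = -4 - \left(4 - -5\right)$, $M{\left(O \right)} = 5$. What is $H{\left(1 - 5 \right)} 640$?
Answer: $51840$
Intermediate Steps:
$a = -13$ ($a = -4 - \left(4 + 5\right) = -4 - 9 = -13$)
$L{\left(l \right)} = -8$ ($L{\left(l \right)} = -13 + 5 = -8$)
$H{\left(R \right)} = 81$ ($H{\left(R \right)} = \left(-1 - 8\right)^{2} = \left(-9\right)^{2} = 81$)
$H{\left(1 - 5 \right)} 640 = 81 \cdot 640 = 51840$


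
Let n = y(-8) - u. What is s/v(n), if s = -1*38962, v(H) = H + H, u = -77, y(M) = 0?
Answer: -253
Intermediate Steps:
n = 77 (n = 0 - 1*(-77) = 0 + 77 = 77)
v(H) = 2*H
s = -38962
s/v(n) = -38962/(2*77) = -38962/154 = -38962*1/154 = -253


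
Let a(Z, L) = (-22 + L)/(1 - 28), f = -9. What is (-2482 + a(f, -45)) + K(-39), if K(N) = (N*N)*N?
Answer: -1668560/27 ≈ -61799.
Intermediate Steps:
a(Z, L) = 22/27 - L/27 (a(Z, L) = (-22 + L)/(-27) = (-22 + L)*(-1/27) = 22/27 - L/27)
K(N) = N**3 (K(N) = N**2*N = N**3)
(-2482 + a(f, -45)) + K(-39) = (-2482 + (22/27 - 1/27*(-45))) + (-39)**3 = (-2482 + (22/27 + 5/3)) - 59319 = (-2482 + 67/27) - 59319 = -66947/27 - 59319 = -1668560/27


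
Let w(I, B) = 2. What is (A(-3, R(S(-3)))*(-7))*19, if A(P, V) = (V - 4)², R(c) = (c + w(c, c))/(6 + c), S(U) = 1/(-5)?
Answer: -1522717/841 ≈ -1810.6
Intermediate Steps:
S(U) = -⅕
R(c) = (2 + c)/(6 + c) (R(c) = (c + 2)/(6 + c) = (2 + c)/(6 + c))
A(P, V) = (-4 + V)²
(A(-3, R(S(-3)))*(-7))*19 = ((-4 + (2 - ⅕)/(6 - ⅕))²*(-7))*19 = ((-4 + (9/5)/(29/5))²*(-7))*19 = ((-4 + (5/29)*(9/5))²*(-7))*19 = ((-4 + 9/29)²*(-7))*19 = ((-107/29)²*(-7))*19 = ((11449/841)*(-7))*19 = -80143/841*19 = -1522717/841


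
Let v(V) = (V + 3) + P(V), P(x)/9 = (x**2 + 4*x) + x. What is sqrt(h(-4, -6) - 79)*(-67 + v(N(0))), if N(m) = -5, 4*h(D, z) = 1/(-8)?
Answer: -207*I*sqrt(562)/8 ≈ -613.41*I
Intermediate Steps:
h(D, z) = -1/32 (h(D, z) = (1/4)/(-8) = (1/4)*(-1/8) = -1/32)
P(x) = 9*x**2 + 45*x (P(x) = 9*((x**2 + 4*x) + x) = 9*(x**2 + 5*x) = 9*x**2 + 45*x)
v(V) = 3 + V + 9*V*(5 + V) (v(V) = (V + 3) + 9*V*(5 + V) = (3 + V) + 9*V*(5 + V) = 3 + V + 9*V*(5 + V))
sqrt(h(-4, -6) - 79)*(-67 + v(N(0))) = sqrt(-1/32 - 79)*(-67 + (3 - 5 + 9*(-5)*(5 - 5))) = sqrt(-2529/32)*(-67 + (3 - 5 + 9*(-5)*0)) = (3*I*sqrt(562)/8)*(-67 + (3 - 5 + 0)) = (3*I*sqrt(562)/8)*(-67 - 2) = (3*I*sqrt(562)/8)*(-69) = -207*I*sqrt(562)/8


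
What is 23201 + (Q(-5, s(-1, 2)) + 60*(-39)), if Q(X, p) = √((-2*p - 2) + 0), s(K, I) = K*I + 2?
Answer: 20861 + I*√2 ≈ 20861.0 + 1.4142*I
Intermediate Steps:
s(K, I) = 2 + I*K (s(K, I) = I*K + 2 = 2 + I*K)
Q(X, p) = √(-2 - 2*p) (Q(X, p) = √((-2 - 2*p) + 0) = √(-2 - 2*p))
23201 + (Q(-5, s(-1, 2)) + 60*(-39)) = 23201 + (√(-2 - 2*(2 + 2*(-1))) + 60*(-39)) = 23201 + (√(-2 - 2*(2 - 2)) - 2340) = 23201 + (√(-2 - 2*0) - 2340) = 23201 + (√(-2 + 0) - 2340) = 23201 + (√(-2) - 2340) = 23201 + (I*√2 - 2340) = 23201 + (-2340 + I*√2) = 20861 + I*√2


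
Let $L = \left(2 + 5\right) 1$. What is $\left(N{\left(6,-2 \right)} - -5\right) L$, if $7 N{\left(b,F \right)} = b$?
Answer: $41$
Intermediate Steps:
$L = 7$ ($L = 7 \cdot 1 = 7$)
$N{\left(b,F \right)} = \frac{b}{7}$
$\left(N{\left(6,-2 \right)} - -5\right) L = \left(\frac{1}{7} \cdot 6 - -5\right) 7 = \left(\frac{6}{7} + 5\right) 7 = \frac{41}{7} \cdot 7 = 41$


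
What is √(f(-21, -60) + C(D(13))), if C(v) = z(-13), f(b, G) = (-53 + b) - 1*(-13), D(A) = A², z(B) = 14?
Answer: I*√47 ≈ 6.8557*I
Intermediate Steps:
f(b, G) = -40 + b (f(b, G) = (-53 + b) + 13 = -40 + b)
C(v) = 14
√(f(-21, -60) + C(D(13))) = √((-40 - 21) + 14) = √(-61 + 14) = √(-47) = I*√47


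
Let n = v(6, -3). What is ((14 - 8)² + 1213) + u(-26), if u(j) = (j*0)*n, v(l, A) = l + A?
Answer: 1249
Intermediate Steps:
v(l, A) = A + l
n = 3 (n = -3 + 6 = 3)
u(j) = 0 (u(j) = (j*0)*3 = 0*3 = 0)
((14 - 8)² + 1213) + u(-26) = ((14 - 8)² + 1213) + 0 = (6² + 1213) + 0 = (36 + 1213) + 0 = 1249 + 0 = 1249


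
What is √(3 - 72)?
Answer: I*√69 ≈ 8.3066*I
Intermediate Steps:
√(3 - 72) = √(-69) = I*√69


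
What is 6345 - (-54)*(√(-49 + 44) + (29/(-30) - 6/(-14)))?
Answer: 221058/35 + 54*I*√5 ≈ 6315.9 + 120.75*I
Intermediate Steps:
6345 - (-54)*(√(-49 + 44) + (29/(-30) - 6/(-14))) = 6345 - (-54)*(√(-5) + (29*(-1/30) - 6*(-1/14))) = 6345 - (-54)*(I*√5 + (-29/30 + 3/7)) = 6345 - (-54)*(I*√5 - 113/210) = 6345 - (-54)*(-113/210 + I*√5) = 6345 - (1017/35 - 54*I*√5) = 6345 + (-1017/35 + 54*I*√5) = 221058/35 + 54*I*√5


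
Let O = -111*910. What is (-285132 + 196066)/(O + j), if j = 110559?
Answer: -89066/9549 ≈ -9.3273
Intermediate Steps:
O = -101010
(-285132 + 196066)/(O + j) = (-285132 + 196066)/(-101010 + 110559) = -89066/9549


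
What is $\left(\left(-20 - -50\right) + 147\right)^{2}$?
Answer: $31329$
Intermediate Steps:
$\left(\left(-20 - -50\right) + 147\right)^{2} = \left(\left(-20 + 50\right) + 147\right)^{2} = \left(30 + 147\right)^{2} = 177^{2} = 31329$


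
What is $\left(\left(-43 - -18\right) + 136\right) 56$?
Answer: $6216$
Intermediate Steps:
$\left(\left(-43 - -18\right) + 136\right) 56 = \left(\left(-43 + 18\right) + 136\right) 56 = \left(-25 + 136\right) 56 = 111 \cdot 56 = 6216$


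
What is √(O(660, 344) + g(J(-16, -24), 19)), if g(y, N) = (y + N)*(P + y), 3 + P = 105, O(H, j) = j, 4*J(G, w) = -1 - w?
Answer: √48173/4 ≈ 54.871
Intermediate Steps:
J(G, w) = -¼ - w/4 (J(G, w) = (-1 - w)/4 = -¼ - w/4)
P = 102 (P = -3 + 105 = 102)
g(y, N) = (102 + y)*(N + y) (g(y, N) = (y + N)*(102 + y) = (N + y)*(102 + y) = (102 + y)*(N + y))
√(O(660, 344) + g(J(-16, -24), 19)) = √(344 + ((-¼ - ¼*(-24))² + 102*19 + 102*(-¼ - ¼*(-24)) + 19*(-¼ - ¼*(-24)))) = √(344 + ((-¼ + 6)² + 1938 + 102*(-¼ + 6) + 19*(-¼ + 6))) = √(344 + ((23/4)² + 1938 + 102*(23/4) + 19*(23/4))) = √(344 + (529/16 + 1938 + 1173/2 + 437/4)) = √(344 + 42669/16) = √(48173/16) = √48173/4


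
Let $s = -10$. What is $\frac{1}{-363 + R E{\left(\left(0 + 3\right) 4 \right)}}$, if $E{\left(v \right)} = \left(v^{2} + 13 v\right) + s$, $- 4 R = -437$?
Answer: $\frac{2}{62639} \approx 3.1929 \cdot 10^{-5}$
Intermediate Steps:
$R = \frac{437}{4}$ ($R = \left(- \frac{1}{4}\right) \left(-437\right) = \frac{437}{4} \approx 109.25$)
$E{\left(v \right)} = -10 + v^{2} + 13 v$ ($E{\left(v \right)} = \left(v^{2} + 13 v\right) - 10 = -10 + v^{2} + 13 v$)
$\frac{1}{-363 + R E{\left(\left(0 + 3\right) 4 \right)}} = \frac{1}{-363 + \frac{437 \left(-10 + \left(\left(0 + 3\right) 4\right)^{2} + 13 \left(0 + 3\right) 4\right)}{4}} = \frac{1}{-363 + \frac{437 \left(-10 + \left(3 \cdot 4\right)^{2} + 13 \cdot 3 \cdot 4\right)}{4}} = \frac{1}{-363 + \frac{437 \left(-10 + 12^{2} + 13 \cdot 12\right)}{4}} = \frac{1}{-363 + \frac{437 \left(-10 + 144 + 156\right)}{4}} = \frac{1}{-363 + \frac{437}{4} \cdot 290} = \frac{1}{-363 + \frac{63365}{2}} = \frac{1}{\frac{62639}{2}} = \frac{2}{62639}$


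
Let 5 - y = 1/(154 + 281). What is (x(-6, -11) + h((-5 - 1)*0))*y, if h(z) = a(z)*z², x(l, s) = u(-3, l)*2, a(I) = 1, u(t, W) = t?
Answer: -4348/145 ≈ -29.986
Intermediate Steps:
y = 2174/435 (y = 5 - 1/(154 + 281) = 5 - 1/435 = 2174/435 ≈ 4.9977)
x(l, s) = -6 (x(l, s) = -3*2 = -6)
h(z) = z² (h(z) = 1*z² = z²)
(x(-6, -11) + h((-5 - 1)*0))*y = (-6 + ((-5 - 1)*0)²)*(2174/435) = (-6 + (-6*0)²)*(2174/435) = (-6 + 0²)*(2174/435) = (-6 + 0)*(2174/435) = -6*2174/435 = -4348/145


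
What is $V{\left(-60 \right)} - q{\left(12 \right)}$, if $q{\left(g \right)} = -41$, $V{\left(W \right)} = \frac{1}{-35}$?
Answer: $\frac{1434}{35} \approx 40.971$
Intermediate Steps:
$V{\left(W \right)} = - \frac{1}{35}$
$V{\left(-60 \right)} - q{\left(12 \right)} = - \frac{1}{35} - -41 = - \frac{1}{35} + 41 = \frac{1434}{35}$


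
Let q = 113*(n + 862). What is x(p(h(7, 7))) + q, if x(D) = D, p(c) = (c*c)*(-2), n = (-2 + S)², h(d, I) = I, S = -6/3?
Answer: 99116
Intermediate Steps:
S = -2 (S = -6*⅓ = -2)
n = 16 (n = (-2 - 2)² = (-4)² = 16)
p(c) = -2*c² (p(c) = c²*(-2) = -2*c²)
q = 99214 (q = 113*(16 + 862) = 113*878 = 99214)
x(p(h(7, 7))) + q = -2*7² + 99214 = -2*49 + 99214 = -98 + 99214 = 99116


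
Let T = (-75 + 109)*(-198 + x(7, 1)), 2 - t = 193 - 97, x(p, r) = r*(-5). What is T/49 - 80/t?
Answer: -46062/329 ≈ -140.01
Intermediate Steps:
x(p, r) = -5*r
t = -94 (t = 2 - (193 - 97) = 2 - 1*96 = 2 - 96 = -94)
T = -6902 (T = (-75 + 109)*(-198 - 5*1) = 34*(-198 - 5) = 34*(-203) = -6902)
T/49 - 80/t = -6902/49 - 80/(-94) = -6902*1/49 - 80*(-1/94) = -986/7 + 40/47 = -46062/329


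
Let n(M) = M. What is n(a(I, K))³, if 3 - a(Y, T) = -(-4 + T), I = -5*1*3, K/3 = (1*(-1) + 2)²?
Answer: 8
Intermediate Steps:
K = 3 (K = 3*(1*(-1) + 2)² = 3*(-1 + 2)² = 3*1² = 3*1 = 3)
I = -15 (I = -5*3 = -15)
a(Y, T) = -1 + T (a(Y, T) = 3 - (-1)*(-4 + T) = 3 - (4 - T) = 3 + (-4 + T) = -1 + T)
n(a(I, K))³ = (-1 + 3)³ = 2³ = 8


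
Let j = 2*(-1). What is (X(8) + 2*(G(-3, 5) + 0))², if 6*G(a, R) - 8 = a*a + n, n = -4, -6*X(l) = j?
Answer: 196/9 ≈ 21.778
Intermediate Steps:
j = -2
X(l) = ⅓ (X(l) = -⅙*(-2) = ⅓)
G(a, R) = ⅔ + a²/6 (G(a, R) = 4/3 + (a*a - 4)/6 = 4/3 + (a² - 4)/6 = 4/3 + (-4 + a²)/6 = 4/3 + (-⅔ + a²/6) = ⅔ + a²/6)
(X(8) + 2*(G(-3, 5) + 0))² = (⅓ + 2*((⅔ + (⅙)*(-3)²) + 0))² = (⅓ + 2*((⅔ + (⅙)*9) + 0))² = (⅓ + 2*((⅔ + 3/2) + 0))² = (⅓ + 2*(13/6 + 0))² = (⅓ + 2*(13/6))² = (⅓ + 13/3)² = (14/3)² = 196/9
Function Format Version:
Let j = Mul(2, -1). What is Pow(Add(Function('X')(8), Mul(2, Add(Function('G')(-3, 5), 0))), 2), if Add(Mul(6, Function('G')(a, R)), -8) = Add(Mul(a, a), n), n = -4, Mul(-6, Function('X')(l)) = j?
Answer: Rational(196, 9) ≈ 21.778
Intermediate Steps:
j = -2
Function('X')(l) = Rational(1, 3) (Function('X')(l) = Mul(Rational(-1, 6), -2) = Rational(1, 3))
Function('G')(a, R) = Add(Rational(2, 3), Mul(Rational(1, 6), Pow(a, 2))) (Function('G')(a, R) = Add(Rational(4, 3), Mul(Rational(1, 6), Add(Mul(a, a), -4))) = Add(Rational(4, 3), Mul(Rational(1, 6), Add(Pow(a, 2), -4))) = Add(Rational(4, 3), Mul(Rational(1, 6), Add(-4, Pow(a, 2)))) = Add(Rational(4, 3), Add(Rational(-2, 3), Mul(Rational(1, 6), Pow(a, 2)))) = Add(Rational(2, 3), Mul(Rational(1, 6), Pow(a, 2))))
Pow(Add(Function('X')(8), Mul(2, Add(Function('G')(-3, 5), 0))), 2) = Pow(Add(Rational(1, 3), Mul(2, Add(Add(Rational(2, 3), Mul(Rational(1, 6), Pow(-3, 2))), 0))), 2) = Pow(Add(Rational(1, 3), Mul(2, Add(Add(Rational(2, 3), Mul(Rational(1, 6), 9)), 0))), 2) = Pow(Add(Rational(1, 3), Mul(2, Add(Add(Rational(2, 3), Rational(3, 2)), 0))), 2) = Pow(Add(Rational(1, 3), Mul(2, Add(Rational(13, 6), 0))), 2) = Pow(Add(Rational(1, 3), Mul(2, Rational(13, 6))), 2) = Pow(Add(Rational(1, 3), Rational(13, 3)), 2) = Pow(Rational(14, 3), 2) = Rational(196, 9)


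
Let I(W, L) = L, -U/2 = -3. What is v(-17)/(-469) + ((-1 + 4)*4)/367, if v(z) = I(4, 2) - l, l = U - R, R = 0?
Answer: 7096/172123 ≈ 0.041226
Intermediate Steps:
U = 6 (U = -2*(-3) = 6)
l = 6 (l = 6 - 1*0 = 6 + 0 = 6)
v(z) = -4 (v(z) = 2 - 1*6 = 2 - 6 = -4)
v(-17)/(-469) + ((-1 + 4)*4)/367 = -4/(-469) + ((-1 + 4)*4)/367 = -4*(-1/469) + (3*4)*(1/367) = 4/469 + 12*(1/367) = 4/469 + 12/367 = 7096/172123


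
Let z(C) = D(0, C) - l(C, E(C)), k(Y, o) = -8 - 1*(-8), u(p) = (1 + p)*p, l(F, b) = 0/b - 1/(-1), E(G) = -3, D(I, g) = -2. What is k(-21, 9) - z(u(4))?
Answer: 3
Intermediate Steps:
l(F, b) = 1 (l(F, b) = 0 - 1*(-1) = 0 + 1 = 1)
u(p) = p*(1 + p)
k(Y, o) = 0 (k(Y, o) = -8 + 8 = 0)
z(C) = -3 (z(C) = -2 - 1*1 = -2 - 1 = -3)
k(-21, 9) - z(u(4)) = 0 - 1*(-3) = 0 + 3 = 3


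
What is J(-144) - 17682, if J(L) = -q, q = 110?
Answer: -17792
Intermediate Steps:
J(L) = -110 (J(L) = -1*110 = -110)
J(-144) - 17682 = -110 - 17682 = -17792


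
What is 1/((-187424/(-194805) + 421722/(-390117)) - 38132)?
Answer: -278376345/10615079887414 ≈ -2.6225e-5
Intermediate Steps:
1/((-187424/(-194805) + 421722/(-390117)) - 38132) = 1/((-187424*(-1/194805) + 421722*(-1/390117)) - 38132) = 1/((187424/194805 - 20082/18577) - 38132) = 1/(-33099874/278376345 - 38132) = 1/(-10615079887414/278376345) = -278376345/10615079887414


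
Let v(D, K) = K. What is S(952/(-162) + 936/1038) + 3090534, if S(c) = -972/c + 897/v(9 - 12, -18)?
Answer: 161593089647/52284 ≈ 3.0907e+6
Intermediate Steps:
S(c) = -299/6 - 972/c (S(c) = -972/c + 897/(-18) = -972/c + 897*(-1/18) = -972/c - 299/6 = -299/6 - 972/c)
S(952/(-162) + 936/1038) + 3090534 = (-299/6 - 972/(952/(-162) + 936/1038)) + 3090534 = (-299/6 - 972/(952*(-1/162) + 936*(1/1038))) + 3090534 = (-299/6 - 972/(-476/81 + 156/173)) + 3090534 = (-299/6 - 972/(-69712/14013)) + 3090534 = (-299/6 - 972*(-14013/69712)) + 3090534 = (-299/6 + 3405159/17428) + 3090534 = 7609991/52284 + 3090534 = 161593089647/52284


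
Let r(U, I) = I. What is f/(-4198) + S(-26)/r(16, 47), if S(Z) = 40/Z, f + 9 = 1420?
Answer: -946081/2564978 ≈ -0.36885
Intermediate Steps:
f = 1411 (f = -9 + 1420 = 1411)
f/(-4198) + S(-26)/r(16, 47) = 1411/(-4198) + (40/(-26))/47 = 1411*(-1/4198) + (40*(-1/26))*(1/47) = -1411/4198 - 20/13*1/47 = -1411/4198 - 20/611 = -946081/2564978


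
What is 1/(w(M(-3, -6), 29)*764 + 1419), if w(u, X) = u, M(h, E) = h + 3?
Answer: 1/1419 ≈ 0.00070472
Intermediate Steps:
M(h, E) = 3 + h
1/(w(M(-3, -6), 29)*764 + 1419) = 1/((3 - 3)*764 + 1419) = 1/(0*764 + 1419) = 1/(0 + 1419) = 1/1419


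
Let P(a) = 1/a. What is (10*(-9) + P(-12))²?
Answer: 1168561/144 ≈ 8115.0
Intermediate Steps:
(10*(-9) + P(-12))² = (10*(-9) + 1/(-12))² = (-90 - 1/12)² = (-1081/12)² = 1168561/144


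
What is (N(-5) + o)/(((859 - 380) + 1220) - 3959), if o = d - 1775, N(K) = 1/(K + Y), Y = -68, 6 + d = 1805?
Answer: -1751/164980 ≈ -0.010613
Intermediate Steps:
d = 1799 (d = -6 + 1805 = 1799)
N(K) = 1/(-68 + K) (N(K) = 1/(K - 68) = 1/(-68 + K))
o = 24 (o = 1799 - 1775 = 24)
(N(-5) + o)/(((859 - 380) + 1220) - 3959) = (1/(-68 - 5) + 24)/(((859 - 380) + 1220) - 3959) = (1/(-73) + 24)/((479 + 1220) - 3959) = (-1/73 + 24)/(1699 - 3959) = (1751/73)/(-2260) = (1751/73)*(-1/2260) = -1751/164980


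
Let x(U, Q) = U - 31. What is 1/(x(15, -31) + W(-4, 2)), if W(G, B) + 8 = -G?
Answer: -1/20 ≈ -0.050000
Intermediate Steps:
W(G, B) = -8 - G
x(U, Q) = -31 + U
1/(x(15, -31) + W(-4, 2)) = 1/((-31 + 15) + (-8 - 1*(-4))) = 1/(-16 + (-8 + 4)) = 1/(-16 - 4) = 1/(-20) = -1/20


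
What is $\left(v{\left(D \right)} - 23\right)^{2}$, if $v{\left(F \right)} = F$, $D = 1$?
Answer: $484$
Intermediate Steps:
$\left(v{\left(D \right)} - 23\right)^{2} = \left(1 - 23\right)^{2} = \left(-22\right)^{2} = 484$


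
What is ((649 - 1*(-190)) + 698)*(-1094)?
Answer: -1681478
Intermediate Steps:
((649 - 1*(-190)) + 698)*(-1094) = ((649 + 190) + 698)*(-1094) = (839 + 698)*(-1094) = 1537*(-1094) = -1681478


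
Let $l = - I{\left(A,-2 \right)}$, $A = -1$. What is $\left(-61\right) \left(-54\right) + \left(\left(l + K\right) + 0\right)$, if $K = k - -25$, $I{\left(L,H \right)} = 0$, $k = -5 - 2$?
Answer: $3312$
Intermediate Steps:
$k = -7$
$K = 18$ ($K = -7 - -25 = -7 + 25 = 18$)
$l = 0$ ($l = \left(-1\right) 0 = 0$)
$\left(-61\right) \left(-54\right) + \left(\left(l + K\right) + 0\right) = \left(-61\right) \left(-54\right) + \left(\left(0 + 18\right) + 0\right) = 3294 + \left(18 + 0\right) = 3294 + 18 = 3312$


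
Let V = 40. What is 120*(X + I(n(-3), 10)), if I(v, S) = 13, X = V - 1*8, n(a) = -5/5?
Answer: 5400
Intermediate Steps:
n(a) = -1 (n(a) = -5*⅕ = -1)
X = 32 (X = 40 - 1*8 = 40 - 8 = 32)
120*(X + I(n(-3), 10)) = 120*(32 + 13) = 120*45 = 5400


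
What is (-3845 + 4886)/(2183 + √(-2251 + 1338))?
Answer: 2272503/4766402 - 1041*I*√913/4766402 ≈ 0.47678 - 0.0065993*I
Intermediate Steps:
(-3845 + 4886)/(2183 + √(-2251 + 1338)) = 1041/(2183 + √(-913)) = 1041/(2183 + I*√913)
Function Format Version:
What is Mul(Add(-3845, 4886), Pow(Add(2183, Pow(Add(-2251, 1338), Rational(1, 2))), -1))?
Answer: Add(Rational(2272503, 4766402), Mul(Rational(-1041, 4766402), I, Pow(913, Rational(1, 2)))) ≈ Add(0.47678, Mul(-0.0065993, I))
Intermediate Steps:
Mul(Add(-3845, 4886), Pow(Add(2183, Pow(Add(-2251, 1338), Rational(1, 2))), -1)) = Mul(1041, Pow(Add(2183, Pow(-913, Rational(1, 2))), -1)) = Mul(1041, Pow(Add(2183, Mul(I, Pow(913, Rational(1, 2)))), -1))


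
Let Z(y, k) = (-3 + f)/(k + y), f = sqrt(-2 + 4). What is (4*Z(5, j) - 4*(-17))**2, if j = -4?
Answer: 3168 + 448*sqrt(2) ≈ 3801.6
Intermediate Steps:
f = sqrt(2) ≈ 1.4142
Z(y, k) = (-3 + sqrt(2))/(k + y)
(4*Z(5, j) - 4*(-17))**2 = (4*((-3 + sqrt(2))/(-4 + 5)) - 4*(-17))**2 = (4*((-3 + sqrt(2))/1) + 68)**2 = (4*(1*(-3 + sqrt(2))) + 68)**2 = (4*(-3 + sqrt(2)) + 68)**2 = ((-12 + 4*sqrt(2)) + 68)**2 = (56 + 4*sqrt(2))**2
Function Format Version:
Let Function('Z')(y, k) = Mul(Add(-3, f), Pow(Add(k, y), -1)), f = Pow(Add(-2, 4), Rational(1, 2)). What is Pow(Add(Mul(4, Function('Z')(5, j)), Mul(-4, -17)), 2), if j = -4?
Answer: Add(3168, Mul(448, Pow(2, Rational(1, 2)))) ≈ 3801.6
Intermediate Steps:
f = Pow(2, Rational(1, 2)) ≈ 1.4142
Function('Z')(y, k) = Mul(Pow(Add(k, y), -1), Add(-3, Pow(2, Rational(1, 2)))) (Function('Z')(y, k) = Mul(Add(-3, Pow(2, Rational(1, 2))), Pow(Add(k, y), -1)) = Mul(Pow(Add(k, y), -1), Add(-3, Pow(2, Rational(1, 2)))))
Pow(Add(Mul(4, Function('Z')(5, j)), Mul(-4, -17)), 2) = Pow(Add(Mul(4, Mul(Pow(Add(-4, 5), -1), Add(-3, Pow(2, Rational(1, 2))))), Mul(-4, -17)), 2) = Pow(Add(Mul(4, Mul(Pow(1, -1), Add(-3, Pow(2, Rational(1, 2))))), 68), 2) = Pow(Add(Mul(4, Mul(1, Add(-3, Pow(2, Rational(1, 2))))), 68), 2) = Pow(Add(Mul(4, Add(-3, Pow(2, Rational(1, 2)))), 68), 2) = Pow(Add(Add(-12, Mul(4, Pow(2, Rational(1, 2)))), 68), 2) = Pow(Add(56, Mul(4, Pow(2, Rational(1, 2)))), 2)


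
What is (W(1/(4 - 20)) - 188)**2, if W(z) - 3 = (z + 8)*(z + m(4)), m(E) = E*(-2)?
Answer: 4063170049/65536 ≈ 61999.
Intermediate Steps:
m(E) = -2*E
W(z) = 3 + (-8 + z)*(8 + z) (W(z) = 3 + (z + 8)*(z - 2*4) = 3 + (8 + z)*(z - 8) = 3 + (8 + z)*(-8 + z) = 3 + (-8 + z)*(8 + z))
(W(1/(4 - 20)) - 188)**2 = ((-61 + (1/(4 - 20))**2) - 188)**2 = ((-61 + (1/(-16))**2) - 188)**2 = ((-61 + (-1/16)**2) - 188)**2 = ((-61 + 1/256) - 188)**2 = (-15615/256 - 188)**2 = (-63743/256)**2 = 4063170049/65536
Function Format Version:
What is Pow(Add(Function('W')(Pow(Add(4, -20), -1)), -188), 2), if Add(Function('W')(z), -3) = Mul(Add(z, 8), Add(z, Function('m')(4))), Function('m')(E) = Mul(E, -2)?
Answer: Rational(4063170049, 65536) ≈ 61999.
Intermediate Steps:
Function('m')(E) = Mul(-2, E)
Function('W')(z) = Add(3, Mul(Add(-8, z), Add(8, z))) (Function('W')(z) = Add(3, Mul(Add(z, 8), Add(z, Mul(-2, 4)))) = Add(3, Mul(Add(8, z), Add(z, -8))) = Add(3, Mul(Add(8, z), Add(-8, z))) = Add(3, Mul(Add(-8, z), Add(8, z))))
Pow(Add(Function('W')(Pow(Add(4, -20), -1)), -188), 2) = Pow(Add(Add(-61, Pow(Pow(Add(4, -20), -1), 2)), -188), 2) = Pow(Add(Add(-61, Pow(Pow(-16, -1), 2)), -188), 2) = Pow(Add(Add(-61, Pow(Rational(-1, 16), 2)), -188), 2) = Pow(Add(Add(-61, Rational(1, 256)), -188), 2) = Pow(Add(Rational(-15615, 256), -188), 2) = Pow(Rational(-63743, 256), 2) = Rational(4063170049, 65536)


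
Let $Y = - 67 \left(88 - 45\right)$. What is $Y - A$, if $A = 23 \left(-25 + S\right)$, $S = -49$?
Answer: $-1179$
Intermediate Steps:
$A = -1702$ ($A = 23 \left(-25 - 49\right) = 23 \left(-74\right) = -1702$)
$Y = -2881$ ($Y = \left(-67\right) 43 = -2881$)
$Y - A = -2881 - -1702 = -2881 + 1702 = -1179$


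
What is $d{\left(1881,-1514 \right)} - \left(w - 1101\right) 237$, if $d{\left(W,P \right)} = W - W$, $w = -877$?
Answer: $468786$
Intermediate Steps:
$d{\left(W,P \right)} = 0$
$d{\left(1881,-1514 \right)} - \left(w - 1101\right) 237 = 0 - \left(-877 - 1101\right) 237 = 0 - \left(-1978\right) 237 = 0 - -468786 = 0 + 468786 = 468786$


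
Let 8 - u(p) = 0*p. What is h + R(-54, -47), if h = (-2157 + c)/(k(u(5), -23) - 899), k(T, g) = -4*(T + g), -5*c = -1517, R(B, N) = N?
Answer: -187897/4195 ≈ -44.791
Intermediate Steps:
u(p) = 8 (u(p) = 8 - 0*p = 8 - 1*0 = 8 + 0 = 8)
c = 1517/5 (c = -⅕*(-1517) = 1517/5 ≈ 303.40)
k(T, g) = -4*T - 4*g
h = 9268/4195 (h = (-2157 + 1517/5)/((-4*8 - 4*(-23)) - 899) = -9268/(5*((-32 + 92) - 899)) = -9268/(5*(60 - 899)) = -9268/5/(-839) = -9268/5*(-1/839) = 9268/4195 ≈ 2.2093)
h + R(-54, -47) = 9268/4195 - 47 = -187897/4195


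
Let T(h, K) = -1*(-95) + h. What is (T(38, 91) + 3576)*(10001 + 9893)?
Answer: 73786846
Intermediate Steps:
T(h, K) = 95 + h
(T(38, 91) + 3576)*(10001 + 9893) = ((95 + 38) + 3576)*(10001 + 9893) = (133 + 3576)*19894 = 3709*19894 = 73786846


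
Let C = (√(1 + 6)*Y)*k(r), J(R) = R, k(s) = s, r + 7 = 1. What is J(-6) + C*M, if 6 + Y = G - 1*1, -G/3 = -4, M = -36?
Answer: -6 + 1080*√7 ≈ 2851.4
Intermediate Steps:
r = -6 (r = -7 + 1 = -6)
G = 12 (G = -3*(-4) = 12)
Y = 5 (Y = -6 + (12 - 1*1) = -6 + (12 - 1) = -6 + 11 = 5)
C = -30*√7 (C = (√(1 + 6)*5)*(-6) = (√7*5)*(-6) = (5*√7)*(-6) = -30*√7 ≈ -79.373)
J(-6) + C*M = -6 - 30*√7*(-36) = -6 + 1080*√7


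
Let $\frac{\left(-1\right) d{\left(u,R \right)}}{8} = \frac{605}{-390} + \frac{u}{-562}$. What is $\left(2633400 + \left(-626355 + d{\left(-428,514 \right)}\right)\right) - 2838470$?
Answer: $- \frac{9111517339}{10959} \approx -8.3142 \cdot 10^{5}$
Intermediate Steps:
$d{\left(u,R \right)} = \frac{484}{39} + \frac{4 u}{281}$ ($d{\left(u,R \right)} = - 8 \left(\frac{605}{-390} + \frac{u}{-562}\right) = - 8 \left(605 \left(- \frac{1}{390}\right) + u \left(- \frac{1}{562}\right)\right) = - 8 \left(- \frac{121}{78} - \frac{u}{562}\right) = \frac{484}{39} + \frac{4 u}{281}$)
$\left(2633400 + \left(-626355 + d{\left(-428,514 \right)}\right)\right) - 2838470 = \left(2633400 + \left(-626355 + \left(\frac{484}{39} + \frac{4}{281} \left(-428\right)\right)\right)\right) - 2838470 = \left(2633400 + \left(-626355 + \left(\frac{484}{39} - \frac{1712}{281}\right)\right)\right) - 2838470 = \left(2633400 + \left(-626355 + \frac{69236}{10959}\right)\right) - 2838470 = \left(2633400 - \frac{6864155209}{10959}\right) - 2838470 = \frac{21995275391}{10959} - 2838470 = - \frac{9111517339}{10959}$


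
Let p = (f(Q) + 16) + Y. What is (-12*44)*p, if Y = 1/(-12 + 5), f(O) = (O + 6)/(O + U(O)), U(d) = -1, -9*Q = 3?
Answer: -42900/7 ≈ -6128.6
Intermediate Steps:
Q = -⅓ (Q = -⅑*3 = -⅓ ≈ -0.33333)
f(O) = (6 + O)/(-1 + O) (f(O) = (O + 6)/(O - 1) = (6 + O)/(-1 + O))
Y = -⅐ (Y = 1/(-7) = -⅐ ≈ -0.14286)
p = 325/28 (p = ((6 - ⅓)/(-1 - ⅓) + 16) - ⅐ = ((17/3)/(-4/3) + 16) - ⅐ = (-¾*17/3 + 16) - ⅐ = (-17/4 + 16) - ⅐ = 47/4 - ⅐ = 325/28 ≈ 11.607)
(-12*44)*p = -12*44*(325/28) = -528*325/28 = -42900/7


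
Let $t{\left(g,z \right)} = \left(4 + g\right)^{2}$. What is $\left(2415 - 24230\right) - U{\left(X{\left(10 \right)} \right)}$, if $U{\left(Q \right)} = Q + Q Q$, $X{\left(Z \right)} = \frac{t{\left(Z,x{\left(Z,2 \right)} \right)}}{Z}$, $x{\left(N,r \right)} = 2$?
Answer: $- \frac{555469}{25} \approx -22219.0$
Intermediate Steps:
$X{\left(Z \right)} = \frac{\left(4 + Z\right)^{2}}{Z}$
$U{\left(Q \right)} = Q + Q^{2}$
$\left(2415 - 24230\right) - U{\left(X{\left(10 \right)} \right)} = \left(2415 - 24230\right) - \frac{\left(4 + 10\right)^{2}}{10} \left(1 + \frac{\left(4 + 10\right)^{2}}{10}\right) = -21815 - \frac{14^{2}}{10} \left(1 + \frac{14^{2}}{10}\right) = -21815 - \frac{1}{10} \cdot 196 \left(1 + \frac{1}{10} \cdot 196\right) = -21815 - \frac{98 \left(1 + \frac{98}{5}\right)}{5} = -21815 - \frac{98}{5} \cdot \frac{103}{5} = -21815 - \frac{10094}{25} = - \frac{555469}{25}$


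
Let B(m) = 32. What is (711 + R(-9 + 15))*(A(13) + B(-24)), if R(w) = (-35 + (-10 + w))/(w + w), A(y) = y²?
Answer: 569031/4 ≈ 1.4226e+5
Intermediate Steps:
R(w) = (-45 + w)/(2*w) (R(w) = (-45 + w)/((2*w)) = (-45 + w)*(1/(2*w)) = (-45 + w)/(2*w))
(711 + R(-9 + 15))*(A(13) + B(-24)) = (711 + (-45 + (-9 + 15))/(2*(-9 + 15)))*(13² + 32) = (711 + (½)*(-45 + 6)/6)*(169 + 32) = (711 + (½)*(⅙)*(-39))*201 = (711 - 13/4)*201 = (2831/4)*201 = 569031/4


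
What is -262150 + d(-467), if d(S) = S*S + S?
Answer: -44528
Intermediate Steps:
d(S) = S + S² (d(S) = S² + S = S + S²)
-262150 + d(-467) = -262150 - 467*(1 - 467) = -262150 - 467*(-466) = -262150 + 217622 = -44528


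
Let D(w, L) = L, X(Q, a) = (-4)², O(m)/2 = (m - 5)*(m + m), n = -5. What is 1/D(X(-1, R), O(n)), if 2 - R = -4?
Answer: 1/200 ≈ 0.0050000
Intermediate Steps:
R = 6 (R = 2 - 1*(-4) = 2 + 4 = 6)
O(m) = 4*m*(-5 + m) (O(m) = 2*((m - 5)*(m + m)) = 2*((-5 + m)*(2*m)) = 2*(2*m*(-5 + m)) = 4*m*(-5 + m))
X(Q, a) = 16
1/D(X(-1, R), O(n)) = 1/(4*(-5)*(-5 - 5)) = 1/(4*(-5)*(-10)) = 1/200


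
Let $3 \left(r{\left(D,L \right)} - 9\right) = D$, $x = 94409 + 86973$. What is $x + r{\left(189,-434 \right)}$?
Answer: $181454$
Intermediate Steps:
$x = 181382$
$r{\left(D,L \right)} = 9 + \frac{D}{3}$
$x + r{\left(189,-434 \right)} = 181382 + \left(9 + \frac{1}{3} \cdot 189\right) = 181382 + \left(9 + 63\right) = 181382 + 72 = 181454$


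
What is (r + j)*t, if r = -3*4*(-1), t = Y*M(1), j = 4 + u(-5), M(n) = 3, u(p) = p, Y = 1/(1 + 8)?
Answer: 11/3 ≈ 3.6667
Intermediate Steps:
Y = 1/9 ≈ 0.11111
j = -1 (j = 4 - 5 = -1)
t = 1/3 (t = (1/9)*3 = 1/3 ≈ 0.33333)
r = 12 (r = -12*(-1) = 12)
(r + j)*t = (12 - 1)*(1/3) = 11*(1/3) = 11/3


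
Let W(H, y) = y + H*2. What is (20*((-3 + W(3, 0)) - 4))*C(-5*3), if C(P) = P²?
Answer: -4500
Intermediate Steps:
W(H, y) = y + 2*H
(20*((-3 + W(3, 0)) - 4))*C(-5*3) = (20*((-3 + (0 + 2*3)) - 4))*(-5*3)² = (20*((-3 + (0 + 6)) - 4))*(-15)² = (20*((-3 + 6) - 4))*225 = (20*(3 - 4))*225 = (20*(-1))*225 = -20*225 = -4500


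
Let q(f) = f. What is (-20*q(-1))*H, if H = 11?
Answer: 220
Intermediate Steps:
(-20*q(-1))*H = -20*(-1)*11 = 20*11 = 220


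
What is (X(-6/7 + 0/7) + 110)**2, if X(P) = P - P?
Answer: 12100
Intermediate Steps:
X(P) = 0
(X(-6/7 + 0/7) + 110)**2 = (0 + 110)**2 = 110**2 = 12100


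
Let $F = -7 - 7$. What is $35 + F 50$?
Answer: $-665$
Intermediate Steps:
$F = -14$ ($F = -7 - 7 = -14$)
$35 + F 50 = 35 - 700 = -665$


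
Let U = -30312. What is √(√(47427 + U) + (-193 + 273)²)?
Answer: √(6400 + √17115) ≈ 80.813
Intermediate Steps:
√(√(47427 + U) + (-193 + 273)²) = √(√(47427 - 30312) + (-193 + 273)²) = √(√17115 + 80²) = √(√17115 + 6400) = √(6400 + √17115)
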